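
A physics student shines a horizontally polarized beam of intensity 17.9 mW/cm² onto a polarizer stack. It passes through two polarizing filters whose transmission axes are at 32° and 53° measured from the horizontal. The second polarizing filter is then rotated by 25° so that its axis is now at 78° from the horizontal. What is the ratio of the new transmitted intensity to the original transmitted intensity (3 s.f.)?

Before rotation:
I₁ = I₀ cos²(32° − 0°) = I₀ cos²(32°) = 0.7192 I₀.
I₂ = I₁ cos²(53° − 32°) = 0.7192 I₀ · cos²(21°) = 0.6268 I₀.
After rotation:
I₁ = I₀ cos²(32° − 0°) = I₀ cos²(32°) = 0.7192 I₀.
I₂ = I₁ cos²(78° − 32°) = 0.7192 I₀ · cos²(46°) = 0.347 I₀.
Ratio = 0.347 / 0.6268 = 0.5537.

I_new/I_old ≈ 0.554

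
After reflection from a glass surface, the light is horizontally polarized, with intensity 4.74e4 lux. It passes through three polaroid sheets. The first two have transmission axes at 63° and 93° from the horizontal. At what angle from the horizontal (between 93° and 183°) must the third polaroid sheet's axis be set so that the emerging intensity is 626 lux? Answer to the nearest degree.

θ ≈ 166°

I₁ = I₀ cos²(63° − 0°) = I₀ cos²(63°) = 0.2061 I₀.
I₂ = I₁ cos²(93° − 63°) = 0.2061 I₀ · cos²(30°) = 0.1546 I₀.
Target fraction: 626 / 4.74e4 lux = 0.01321 of I₀.
Need I₃/I₀ = 0.01321, so cos²(θ − 93°) = 0.01321 / 0.1546 = 0.08544.
θ − 93° = arccos(√0.08544) = 73.0°, giving θ ≈ 93 + 73.0 = 166.0°.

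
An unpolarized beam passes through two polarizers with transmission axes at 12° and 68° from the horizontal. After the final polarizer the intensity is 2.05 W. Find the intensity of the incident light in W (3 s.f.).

I₀ ≈ 13.1 W

Unpolarized light through the first polarizer → I₁ = ½ I₀, now polarized at 12°.
I₂ = I₁ cos²(68° − 12°) = 0.5 I₀ · cos²(56°) = 0.1563 I₀.
So 2.05 W = 0.1563 I₀, giving I₀ = 2.05/0.1563 = 13.11 W.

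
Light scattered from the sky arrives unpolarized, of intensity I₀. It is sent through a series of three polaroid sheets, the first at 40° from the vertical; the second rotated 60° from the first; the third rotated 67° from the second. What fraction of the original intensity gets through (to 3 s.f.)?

Unpolarized light through the first polarizer → I₁ = ½ I₀, now polarized at 40°.
I₂ = I₁ cos²(60°) = 0.5 · 0.25 I₀ = 0.125 I₀.
I₃ = I₂ cos²(67°) = 0.125 · 0.1527 I₀ = 0.01908 I₀.
Transmitted fraction = 0.01908.

≈ 0.0191 I₀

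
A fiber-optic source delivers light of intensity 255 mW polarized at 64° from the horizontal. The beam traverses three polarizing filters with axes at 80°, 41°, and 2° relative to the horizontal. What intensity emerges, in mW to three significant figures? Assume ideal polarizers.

I₁ = 255 mW · cos²(16°) = 235.6 mW.
I₂ = I₁ · cos²(39°) = 235.6 · 0.604 = 142.3 mW.
I₃ = I₂ · cos²(39°) = 142.3 · 0.604 = 85.95 mW.

I ≈ 85.9 mW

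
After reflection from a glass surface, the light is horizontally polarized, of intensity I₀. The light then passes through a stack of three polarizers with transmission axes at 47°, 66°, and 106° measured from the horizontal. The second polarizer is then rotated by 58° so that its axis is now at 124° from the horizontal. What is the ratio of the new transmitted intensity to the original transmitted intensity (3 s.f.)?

I_new/I_old ≈ 0.0872

Before rotation:
I₁ = I₀ cos²(47° − 0°) = I₀ cos²(47°) = 0.4651 I₀.
I₂ = I₁ cos²(66° − 47°) = 0.4651 I₀ · cos²(19°) = 0.4158 I₀.
I₃ = I₂ cos²(106° − 66°) = 0.4158 I₀ · cos²(40°) = 0.244 I₀.
After rotation:
I₁ = I₀ cos²(47° − 0°) = I₀ cos²(47°) = 0.4651 I₀.
I₂ = I₁ cos²(124° − 47°) = 0.4651 I₀ · cos²(77°) = 0.02354 I₀.
I₃ = I₂ cos²(106° − 124°) = 0.02354 I₀ · cos²(18°) = 0.02129 I₀.
Ratio = 0.02129 / 0.244 = 0.08725.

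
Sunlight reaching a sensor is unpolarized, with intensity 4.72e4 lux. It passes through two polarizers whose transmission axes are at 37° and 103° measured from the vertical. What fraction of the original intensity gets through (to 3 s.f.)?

I/I₀ ≈ 0.0827

Unpolarized light through the first polarizer → I₁ = 4.72e4 lux/2 = 2.36e+04 lux, polarized at 37°.
I₂ = I₁ · cos²(66°) = 2.36e+04 · 0.1654 = 3904 lux.
Transmitted fraction = 0.08272.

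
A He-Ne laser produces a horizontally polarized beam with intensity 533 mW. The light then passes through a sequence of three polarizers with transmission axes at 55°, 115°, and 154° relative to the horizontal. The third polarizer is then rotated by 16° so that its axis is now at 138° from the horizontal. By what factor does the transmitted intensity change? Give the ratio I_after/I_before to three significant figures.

Before rotation:
I₁ = I₀ cos²(55° − 0°) = I₀ cos²(55°) = 0.329 I₀.
I₂ = I₁ cos²(115° − 55°) = 0.329 I₀ · cos²(60°) = 0.08225 I₀.
I₃ = I₂ cos²(154° − 115°) = 0.08225 I₀ · cos²(39°) = 0.04967 I₀.
After rotation:
I₁ = I₀ cos²(55° − 0°) = I₀ cos²(55°) = 0.329 I₀.
I₂ = I₁ cos²(115° − 55°) = 0.329 I₀ · cos²(60°) = 0.08225 I₀.
I₃ = I₂ cos²(138° − 115°) = 0.08225 I₀ · cos²(23°) = 0.06969 I₀.
Ratio = 0.06969 / 0.04967 = 1.403.

I_new/I_old ≈ 1.40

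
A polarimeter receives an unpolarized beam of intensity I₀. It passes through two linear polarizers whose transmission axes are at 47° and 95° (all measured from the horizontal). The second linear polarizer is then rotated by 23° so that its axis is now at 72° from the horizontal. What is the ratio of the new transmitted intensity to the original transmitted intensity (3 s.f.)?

Before rotation:
Unpolarized light through the first polarizer → I₁ = ½ I₀, now polarized at 47°.
I₂ = I₁ cos²(95° − 47°) = 0.5 I₀ · cos²(48°) = 0.2239 I₀.
After rotation:
Unpolarized light through the first polarizer → I₁ = ½ I₀, now polarized at 47°.
I₂ = I₁ cos²(72° − 47°) = 0.5 I₀ · cos²(25°) = 0.4107 I₀.
Ratio = 0.4107 / 0.2239 = 1.835.

I_new/I_old ≈ 1.83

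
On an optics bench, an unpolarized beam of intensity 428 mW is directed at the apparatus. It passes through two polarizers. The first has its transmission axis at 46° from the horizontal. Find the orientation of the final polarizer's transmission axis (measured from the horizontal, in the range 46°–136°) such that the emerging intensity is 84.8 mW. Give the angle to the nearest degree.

θ ≈ 97°

Unpolarized light through the first polarizer → I₁ = ½ I₀, now polarized at 46°.
Target fraction: 84.8 / 428 mW = 0.1981 of I₀.
Need I₂/I₀ = 0.1981, so cos²(θ − 46°) = 0.1981 / 0.5 = 0.3963.
θ − 46° = arccos(√0.3963) = 51.0°, giving θ ≈ 46 + 51.0 = 97.0°.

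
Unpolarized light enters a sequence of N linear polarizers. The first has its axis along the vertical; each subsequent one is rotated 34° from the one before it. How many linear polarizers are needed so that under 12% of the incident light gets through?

N = 5

First polarizer halves the unpolarized light: factor 1/2.
Each further stage multiplies by cos²(34°) = 0.6873.
After N polarizers: T = 0.5·0.6873^(N−1). Require T < 0.12 ⇒ N−1 > ln(0.12/0.5)/ln(0.6873) = 3.81, so N−1 ≥ 4 and N = 5.
Check: N=5 gives T = 0.1116 < 0.12; N=4 gives T = 0.1623.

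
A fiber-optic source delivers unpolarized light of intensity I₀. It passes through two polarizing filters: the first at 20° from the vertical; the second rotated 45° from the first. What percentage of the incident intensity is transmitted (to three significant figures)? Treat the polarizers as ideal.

≈ 25.0%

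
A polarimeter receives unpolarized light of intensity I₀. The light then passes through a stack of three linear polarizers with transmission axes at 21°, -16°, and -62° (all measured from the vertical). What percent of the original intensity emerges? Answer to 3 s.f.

≈ 15.4%

Unpolarized light through the first polarizer → I₁ = ½ I₀, now polarized at 21°.
I₂ = I₁ cos²(-16° − 21°) = 0.5 I₀ · cos²(37°) = 0.3189 I₀.
I₃ = I₂ cos²(-62° + 16°) = 0.3189 I₀ · cos²(46°) = 0.1539 I₀.
That is 15.39% of the incident intensity.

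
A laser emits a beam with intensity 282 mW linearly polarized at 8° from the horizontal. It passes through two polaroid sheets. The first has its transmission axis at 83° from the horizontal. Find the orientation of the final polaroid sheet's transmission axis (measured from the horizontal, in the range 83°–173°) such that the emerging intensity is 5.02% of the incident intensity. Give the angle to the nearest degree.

θ ≈ 113°

By Malus's law, I₁ = I₀ cos²(83° − 8°) = I₀ cos²(75°) = 0.06699 I₀.
Need I₂/I₀ = 0.0502, so cos²(θ − 83°) = 0.0502 / 0.06699 = 0.7494.
θ − 83° = arccos(√0.7494) = 30.0°, giving θ ≈ 83 + 30.0 = 113.0°.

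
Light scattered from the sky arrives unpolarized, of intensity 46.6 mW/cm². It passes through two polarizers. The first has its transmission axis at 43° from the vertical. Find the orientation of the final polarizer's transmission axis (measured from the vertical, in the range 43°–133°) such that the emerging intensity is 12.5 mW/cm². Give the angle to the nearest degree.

θ ≈ 86°

Unpolarized light through the first polarizer → I₁ = ½ I₀, now polarized at 43°.
Target fraction: 12.5 / 46.6 mW/cm² = 0.2682 of I₀.
Need I₂/I₀ = 0.2682, so cos²(θ − 43°) = 0.2682 / 0.5 = 0.5365.
θ − 43° = arccos(√0.5365) = 42.9°, giving θ ≈ 43 + 42.9 = 85.9°.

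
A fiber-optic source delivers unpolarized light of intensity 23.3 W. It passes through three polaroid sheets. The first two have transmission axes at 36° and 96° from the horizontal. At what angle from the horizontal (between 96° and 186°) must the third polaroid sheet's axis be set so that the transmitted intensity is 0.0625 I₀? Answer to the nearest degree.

Unpolarized light through the first polarizer → I₁ = ½ I₀, now polarized at 36°.
I₂ = I₁ cos²(96° − 36°) = 0.5 I₀ · cos²(60°) = 0.125 I₀.
Need I₃/I₀ = 0.0625, so cos²(θ − 96°) = 0.0625 / 0.125 = 0.5.
θ − 96° = arccos(√0.5) = 45.0°, giving θ ≈ 96 + 45.0 = 141.0°.

θ ≈ 141°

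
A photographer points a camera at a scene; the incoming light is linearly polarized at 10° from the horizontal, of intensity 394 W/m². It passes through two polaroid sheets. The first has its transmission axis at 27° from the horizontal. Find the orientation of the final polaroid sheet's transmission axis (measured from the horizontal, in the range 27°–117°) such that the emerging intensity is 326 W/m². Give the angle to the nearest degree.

θ ≈ 45°

By Malus's law, I₁ = I₀ cos²(27° − 10°) = I₀ cos²(17°) = 0.9145 I₀.
Target fraction: 326 / 394 W/m² = 0.8274 of I₀.
Need I₂/I₀ = 0.8274, so cos²(θ − 27°) = 0.8274 / 0.9145 = 0.9048.
θ − 27° = arccos(√0.9048) = 18.0°, giving θ ≈ 27 + 18.0 = 45.0°.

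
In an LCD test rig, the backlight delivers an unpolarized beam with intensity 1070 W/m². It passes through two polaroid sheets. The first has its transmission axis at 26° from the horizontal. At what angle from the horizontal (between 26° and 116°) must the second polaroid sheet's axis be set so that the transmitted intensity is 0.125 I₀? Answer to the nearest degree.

θ ≈ 86°

Unpolarized light through the first polarizer → I₁ = ½ I₀, now polarized at 26°.
Need I₂/I₀ = 0.125, so cos²(θ − 26°) = 0.125 / 0.5 = 0.25.
θ − 26° = arccos(√0.25) = 60.0°, giving θ ≈ 26 + 60.0 = 86.0°.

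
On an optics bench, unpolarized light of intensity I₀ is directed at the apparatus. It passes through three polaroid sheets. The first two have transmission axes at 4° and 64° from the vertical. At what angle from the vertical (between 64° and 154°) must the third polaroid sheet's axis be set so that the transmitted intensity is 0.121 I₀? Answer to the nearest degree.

θ ≈ 74°

Unpolarized light through the first polarizer → I₁ = ½ I₀, now polarized at 4°.
I₂ = I₁ cos²(64° − 4°) = 0.5 I₀ · cos²(60°) = 0.125 I₀.
Need I₃/I₀ = 0.121, so cos²(θ − 64°) = 0.121 / 0.125 = 0.968.
θ − 64° = arccos(√0.968) = 10.3°, giving θ ≈ 64 + 10.3 = 74.3°.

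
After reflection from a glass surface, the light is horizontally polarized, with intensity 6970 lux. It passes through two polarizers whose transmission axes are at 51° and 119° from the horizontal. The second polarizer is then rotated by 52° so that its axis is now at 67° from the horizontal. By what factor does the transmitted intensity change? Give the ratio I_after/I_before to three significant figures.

I_new/I_old ≈ 6.58

Before rotation:
I₁ = I₀ cos²(51° − 0°) = I₀ cos²(51°) = 0.396 I₀.
I₂ = I₁ cos²(119° − 51°) = 0.396 I₀ · cos²(68°) = 0.05558 I₀.
After rotation:
I₁ = I₀ cos²(51° − 0°) = I₀ cos²(51°) = 0.396 I₀.
I₂ = I₁ cos²(67° − 51°) = 0.396 I₀ · cos²(16°) = 0.366 I₀.
Ratio = 0.366 / 0.05558 = 6.585.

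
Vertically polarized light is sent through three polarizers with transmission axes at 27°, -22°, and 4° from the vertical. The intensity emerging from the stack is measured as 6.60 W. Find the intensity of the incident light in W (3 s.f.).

I₁ = I₀ cos²(27° − 0°) = I₀ cos²(27°) = 0.7939 I₀.
I₂ = I₁ cos²(-22° − 27°) = 0.7939 I₀ · cos²(49°) = 0.3417 I₀.
I₃ = I₂ cos²(4° + 22°) = 0.3417 I₀ · cos²(26°) = 0.276 I₀.
So 6.60 W = 0.276 I₀, giving I₀ = 6.60/0.276 = 23.91 W.

I₀ ≈ 23.9 W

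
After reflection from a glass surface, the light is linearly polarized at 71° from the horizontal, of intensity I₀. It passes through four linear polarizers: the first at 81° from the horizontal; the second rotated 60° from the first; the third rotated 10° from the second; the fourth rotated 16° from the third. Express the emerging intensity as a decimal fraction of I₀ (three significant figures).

≈ 0.217 I₀

I₁ = I₀ cos²(81° − 71°) = I₀ cos²(10°) = 0.9698 I₀.
I₂ = I₁ cos²(60°) = 0.9698 · 0.25 I₀ = 0.2425 I₀.
I₃ = I₂ cos²(10°) = 0.2425 · 0.9698 I₀ = 0.2352 I₀.
I₄ = I₃ cos²(16°) = 0.2352 · 0.924 I₀ = 0.2173 I₀.
Transmitted fraction = 0.2173.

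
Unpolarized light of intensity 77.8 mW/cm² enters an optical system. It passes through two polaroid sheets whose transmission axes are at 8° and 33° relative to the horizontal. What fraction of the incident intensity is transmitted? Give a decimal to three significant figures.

I/I₀ ≈ 0.411

Unpolarized light through the first polarizer → I₁ = 77.8 mW/cm²/2 = 38.9 mW/cm², polarized at 8°.
I₂ = I₁ · cos²(25°) = 38.9 · 0.8214 = 31.95 mW/cm².
Transmitted fraction = 0.4107.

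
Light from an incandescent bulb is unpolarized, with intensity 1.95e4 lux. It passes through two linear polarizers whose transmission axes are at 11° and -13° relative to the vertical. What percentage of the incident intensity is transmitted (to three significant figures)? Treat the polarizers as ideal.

≈ 41.7%

Unpolarized light through the first polarizer → I₁ = 1.95e4 lux/2 = 9750 lux, polarized at 11°.
I₂ = I₁ · cos²(24°) = 9750 · 0.8346 = 8137 lux.
That is 41.73% of the incident intensity.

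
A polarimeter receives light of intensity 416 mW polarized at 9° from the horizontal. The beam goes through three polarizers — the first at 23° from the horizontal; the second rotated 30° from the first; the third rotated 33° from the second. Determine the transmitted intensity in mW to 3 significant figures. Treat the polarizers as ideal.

I ≈ 207 mW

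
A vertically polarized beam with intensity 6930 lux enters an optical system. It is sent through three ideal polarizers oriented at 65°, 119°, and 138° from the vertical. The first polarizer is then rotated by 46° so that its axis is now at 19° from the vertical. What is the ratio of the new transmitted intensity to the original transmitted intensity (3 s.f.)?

Before rotation:
I₁ = I₀ cos²(65° − 0°) = I₀ cos²(65°) = 0.1786 I₀.
I₂ = I₁ cos²(119° − 65°) = 0.1786 I₀ · cos²(54°) = 0.06171 I₀.
I₃ = I₂ cos²(138° − 119°) = 0.06171 I₀ · cos²(19°) = 0.05517 I₀.
After rotation:
I₁ = I₀ cos²(19° − 0°) = I₀ cos²(19°) = 0.894 I₀.
Angle between axes 1 and 2: 80°. I₂ = 0.894 I₀ · cos²(80°) = 0.02696 I₀.
I₃ = I₂ cos²(138° − 119°) = 0.02696 I₀ · cos²(19°) = 0.0241 I₀.
Ratio = 0.0241 / 0.05517 = 0.4369.

I_new/I_old ≈ 0.437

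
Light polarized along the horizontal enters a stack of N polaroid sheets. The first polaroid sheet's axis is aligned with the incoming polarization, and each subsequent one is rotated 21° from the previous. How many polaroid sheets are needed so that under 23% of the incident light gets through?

First polarizer is aligned with the polarization: full transmission.
Each further stage multiplies by cos²(21°) = 0.8716.
After N polarizers: T = 0.8716^(N−1). Require T < 0.23 ⇒ N−1 > ln(0.23)/ln(0.8716) = 10.69, so N−1 ≥ 11 and N = 12.
Check: N=12 gives T = 0.2205 < 0.23; N=11 gives T = 0.253.

N = 12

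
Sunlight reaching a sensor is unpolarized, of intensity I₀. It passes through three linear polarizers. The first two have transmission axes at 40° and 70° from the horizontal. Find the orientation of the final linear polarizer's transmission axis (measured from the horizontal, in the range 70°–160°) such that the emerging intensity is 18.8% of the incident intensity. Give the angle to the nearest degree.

θ ≈ 115°

Unpolarized light through the first polarizer → I₁ = ½ I₀, now polarized at 40°.
I₂ = I₁ cos²(70° − 40°) = 0.5 I₀ · cos²(30°) = 0.375 I₀.
Need I₃/I₀ = 0.188, so cos²(θ − 70°) = 0.188 / 0.375 = 0.5013.
θ − 70° = arccos(√0.5013) = 44.9°, giving θ ≈ 70 + 44.9 = 114.9°.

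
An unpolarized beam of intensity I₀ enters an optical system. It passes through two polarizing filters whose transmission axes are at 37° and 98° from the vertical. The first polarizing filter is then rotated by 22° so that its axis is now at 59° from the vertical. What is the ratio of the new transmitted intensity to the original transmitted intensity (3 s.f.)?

Before rotation:
Unpolarized light through the first polarizer → I₁ = ½ I₀, now polarized at 37°.
I₂ = I₁ cos²(98° − 37°) = 0.5 I₀ · cos²(61°) = 0.1175 I₀.
After rotation:
Unpolarized light through the first polarizer → I₁ = ½ I₀, now polarized at 59°.
I₂ = I₁ cos²(98° − 59°) = 0.5 I₀ · cos²(39°) = 0.302 I₀.
Ratio = 0.302 / 0.1175 = 2.57.

I_new/I_old ≈ 2.57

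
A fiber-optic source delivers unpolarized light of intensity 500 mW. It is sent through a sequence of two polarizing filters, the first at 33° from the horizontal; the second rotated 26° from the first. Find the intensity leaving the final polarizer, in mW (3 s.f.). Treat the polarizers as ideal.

Unpolarized light through the first polarizer → I₁ = 500 mW/2 = 250 mW, polarized at 33°.
I₂ = I₁ · cos²(26°) = 250 · 0.8078 = 202 mW.

I ≈ 202 mW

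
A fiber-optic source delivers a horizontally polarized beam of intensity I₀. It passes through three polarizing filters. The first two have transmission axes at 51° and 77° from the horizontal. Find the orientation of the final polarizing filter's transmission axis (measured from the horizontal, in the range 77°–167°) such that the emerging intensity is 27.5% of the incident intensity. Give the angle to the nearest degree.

θ ≈ 99°

By Malus's law, I₁ = I₀ cos²(51° − 0°) = I₀ cos²(51°) = 0.396 I₀.
I₂ = I₁ cos²(77° − 51°) = 0.396 I₀ · cos²(26°) = 0.3199 I₀.
Need I₃/I₀ = 0.275, so cos²(θ − 77°) = 0.275 / 0.3199 = 0.8595.
θ − 77° = arccos(√0.8595) = 22.0°, giving θ ≈ 77 + 22.0 = 99.0°.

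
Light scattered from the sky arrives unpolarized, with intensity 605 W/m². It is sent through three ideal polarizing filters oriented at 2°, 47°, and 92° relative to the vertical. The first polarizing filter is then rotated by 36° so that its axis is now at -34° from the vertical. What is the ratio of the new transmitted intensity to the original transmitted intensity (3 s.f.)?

I_new/I_old ≈ 0.0489

Before rotation:
Unpolarized light through the first polarizer → I₁ = ½ I₀, now polarized at 2°.
I₂ = I₁ cos²(47° − 2°) = 0.5 I₀ · cos²(45°) = 0.25 I₀.
I₃ = I₂ cos²(92° − 47°) = 0.25 I₀ · cos²(45°) = 0.125 I₀.
After rotation:
Unpolarized light through the first polarizer → I₁ = ½ I₀, now polarized at -34°.
I₂ = I₁ cos²(47° + 34°) = 0.5 I₀ · cos²(81°) = 0.01224 I₀.
I₃ = I₂ cos²(92° − 47°) = 0.01224 I₀ · cos²(45°) = 0.006118 I₀.
Ratio = 0.006118 / 0.125 = 0.04894.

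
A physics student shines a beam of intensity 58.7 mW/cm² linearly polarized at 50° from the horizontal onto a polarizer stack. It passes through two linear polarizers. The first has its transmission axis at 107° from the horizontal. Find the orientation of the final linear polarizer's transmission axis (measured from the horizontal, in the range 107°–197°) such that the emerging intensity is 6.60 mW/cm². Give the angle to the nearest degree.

I₁ = I₀ cos²(107° − 50°) = I₀ cos²(57°) = 0.2966 I₀.
Target fraction: 6.60 / 58.7 mW/cm² = 0.1124 of I₀.
Need I₂/I₀ = 0.1124, so cos²(θ − 107°) = 0.1124 / 0.2966 = 0.379.
θ − 107° = arccos(√0.379) = 52.0°, giving θ ≈ 107 + 52.0 = 159.0°.

θ ≈ 159°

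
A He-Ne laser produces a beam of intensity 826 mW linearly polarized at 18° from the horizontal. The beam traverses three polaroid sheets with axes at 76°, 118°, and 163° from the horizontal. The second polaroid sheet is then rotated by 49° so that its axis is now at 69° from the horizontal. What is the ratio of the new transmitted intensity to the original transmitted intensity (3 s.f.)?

I_new/I_old ≈ 0.0174

Before rotation:
By Malus's law, I₁ = I₀ cos²(76° − 18°) = I₀ cos²(58°) = 0.2808 I₀.
I₂ = I₁ cos²(118° − 76°) = 0.2808 I₀ · cos²(42°) = 0.1551 I₀.
I₃ = I₂ cos²(163° − 118°) = 0.1551 I₀ · cos²(45°) = 0.07754 I₀.
After rotation:
I₁ = I₀ cos²(76° − 18°) = I₀ cos²(58°) = 0.2808 I₀.
I₂ = I₁ cos²(69° − 76°) = 0.2808 I₀ · cos²(7°) = 0.2766 I₀.
Angle between axes 2 and 3: 86°. I₃ = 0.2766 I₀ · cos²(86°) = 0.001346 I₀.
Ratio = 0.001346 / 0.07754 = 0.01736.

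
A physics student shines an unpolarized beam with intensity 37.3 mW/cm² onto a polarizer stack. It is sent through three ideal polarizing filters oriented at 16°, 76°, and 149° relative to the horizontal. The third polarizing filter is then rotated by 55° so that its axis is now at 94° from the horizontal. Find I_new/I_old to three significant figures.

I_new/I_old ≈ 10.6

Before rotation:
Unpolarized light through the first polarizer → I₁ = ½ I₀, now polarized at 16°.
I₂ = I₁ cos²(76° − 16°) = 0.5 I₀ · cos²(60°) = 0.125 I₀.
I₃ = I₂ cos²(149° − 76°) = 0.125 I₀ · cos²(73°) = 0.01069 I₀.
After rotation:
Unpolarized light through the first polarizer → I₁ = ½ I₀, now polarized at 16°.
I₂ = I₁ cos²(76° − 16°) = 0.5 I₀ · cos²(60°) = 0.125 I₀.
I₃ = I₂ cos²(94° − 76°) = 0.125 I₀ · cos²(18°) = 0.1131 I₀.
Ratio = 0.1131 / 0.01069 = 10.58.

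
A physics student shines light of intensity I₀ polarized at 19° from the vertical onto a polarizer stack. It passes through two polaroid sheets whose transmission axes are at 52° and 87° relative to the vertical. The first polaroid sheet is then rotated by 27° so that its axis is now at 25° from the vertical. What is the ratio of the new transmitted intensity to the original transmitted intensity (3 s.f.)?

Before rotation:
I₁ = I₀ cos²(52° − 19°) = I₀ cos²(33°) = 0.7034 I₀.
I₂ = I₁ cos²(87° − 52°) = 0.7034 I₀ · cos²(35°) = 0.472 I₀.
After rotation:
I₁ = I₀ cos²(25° − 19°) = I₀ cos²(6°) = 0.9891 I₀.
I₂ = I₁ cos²(87° − 25°) = 0.9891 I₀ · cos²(62°) = 0.218 I₀.
Ratio = 0.218 / 0.472 = 0.4619.

I_new/I_old ≈ 0.462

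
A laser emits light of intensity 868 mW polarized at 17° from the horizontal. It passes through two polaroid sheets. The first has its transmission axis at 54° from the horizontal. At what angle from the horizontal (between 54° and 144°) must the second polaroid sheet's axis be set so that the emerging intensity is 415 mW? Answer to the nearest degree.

I₁ = I₀ cos²(54° − 17°) = I₀ cos²(37°) = 0.6378 I₀.
Target fraction: 415 / 868 mW = 0.4781 of I₀.
Need I₂/I₀ = 0.4781, so cos²(θ − 54°) = 0.4781 / 0.6378 = 0.7496.
θ − 54° = arccos(√0.7496) = 30.0°, giving θ ≈ 54 + 30.0 = 84.0°.

θ ≈ 84°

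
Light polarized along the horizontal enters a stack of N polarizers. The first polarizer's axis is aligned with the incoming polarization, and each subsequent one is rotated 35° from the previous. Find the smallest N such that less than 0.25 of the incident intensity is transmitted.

N = 5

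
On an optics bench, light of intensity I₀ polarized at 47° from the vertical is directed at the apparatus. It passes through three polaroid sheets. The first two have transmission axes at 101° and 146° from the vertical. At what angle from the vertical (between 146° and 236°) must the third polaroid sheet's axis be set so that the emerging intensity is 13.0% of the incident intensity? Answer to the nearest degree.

θ ≈ 176°

I₁ = I₀ cos²(101° − 47°) = I₀ cos²(54°) = 0.3455 I₀.
I₂ = I₁ cos²(146° − 101°) = 0.3455 I₀ · cos²(45°) = 0.1727 I₀.
Need I₃/I₀ = 0.13, so cos²(θ − 146°) = 0.13 / 0.1727 = 0.7526.
θ − 146° = arccos(√0.7526) = 29.8°, giving θ ≈ 146 + 29.8 = 175.8°.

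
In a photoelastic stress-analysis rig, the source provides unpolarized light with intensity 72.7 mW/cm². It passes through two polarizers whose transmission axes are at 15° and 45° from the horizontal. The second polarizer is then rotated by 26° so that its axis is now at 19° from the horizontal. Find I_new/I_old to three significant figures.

Before rotation:
Unpolarized light through the first polarizer → I₁ = ½ I₀, now polarized at 15°.
I₂ = I₁ cos²(45° − 15°) = 0.5 I₀ · cos²(30°) = 0.375 I₀.
After rotation:
Unpolarized light through the first polarizer → I₁ = ½ I₀, now polarized at 15°.
I₂ = I₁ cos²(19° − 15°) = 0.5 I₀ · cos²(4°) = 0.4976 I₀.
Ratio = 0.4976 / 0.375 = 1.327.

I_new/I_old ≈ 1.33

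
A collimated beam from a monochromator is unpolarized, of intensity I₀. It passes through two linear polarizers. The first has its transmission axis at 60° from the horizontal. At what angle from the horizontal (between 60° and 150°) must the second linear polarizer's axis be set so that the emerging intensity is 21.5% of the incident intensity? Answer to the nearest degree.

Unpolarized light through the first polarizer → I₁ = ½ I₀, now polarized at 60°.
Need I₂/I₀ = 0.215, so cos²(θ − 60°) = 0.215 / 0.5 = 0.43.
θ − 60° = arccos(√0.43) = 49.0°, giving θ ≈ 60 + 49.0 = 109.0°.

θ ≈ 109°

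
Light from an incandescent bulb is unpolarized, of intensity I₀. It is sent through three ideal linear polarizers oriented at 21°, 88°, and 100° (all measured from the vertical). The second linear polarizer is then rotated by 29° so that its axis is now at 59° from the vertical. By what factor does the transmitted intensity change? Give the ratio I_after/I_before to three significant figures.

I_new/I_old ≈ 2.42

Before rotation:
Unpolarized light through the first polarizer → I₁ = ½ I₀, now polarized at 21°.
I₂ = I₁ cos²(88° − 21°) = 0.5 I₀ · cos²(67°) = 0.07634 I₀.
I₃ = I₂ cos²(100° − 88°) = 0.07634 I₀ · cos²(12°) = 0.07304 I₀.
After rotation:
Unpolarized light through the first polarizer → I₁ = ½ I₀, now polarized at 21°.
I₂ = I₁ cos²(59° − 21°) = 0.5 I₀ · cos²(38°) = 0.3105 I₀.
I₃ = I₂ cos²(100° − 59°) = 0.3105 I₀ · cos²(41°) = 0.1768 I₀.
Ratio = 0.1768 / 0.07304 = 2.421.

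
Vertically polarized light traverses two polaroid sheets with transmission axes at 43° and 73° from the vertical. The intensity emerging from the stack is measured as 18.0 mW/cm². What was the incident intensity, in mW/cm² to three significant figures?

I₀ ≈ 44.9 mW/cm²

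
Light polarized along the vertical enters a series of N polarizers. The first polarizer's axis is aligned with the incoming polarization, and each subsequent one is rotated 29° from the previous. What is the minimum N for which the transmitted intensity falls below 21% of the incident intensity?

N = 7

First polarizer is aligned with the polarization: full transmission.
Each further stage multiplies by cos²(29°) = 0.765.
After N polarizers: T = 0.765^(N−1). Require T < 0.21 ⇒ N−1 > ln(0.21)/ln(0.765) = 5.82, so N−1 ≥ 6 and N = 7.
Check: N=7 gives T = 0.2004 < 0.21; N=6 gives T = 0.2619.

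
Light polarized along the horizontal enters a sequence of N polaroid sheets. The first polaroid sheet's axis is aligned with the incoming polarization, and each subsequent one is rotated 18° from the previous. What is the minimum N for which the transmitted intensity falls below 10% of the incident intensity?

N = 24

First polarizer is aligned with the polarization: full transmission.
Each further stage multiplies by cos²(18°) = 0.9045.
After N polarizers: T = 0.9045^(N−1). Require T < 0.10 ⇒ N−1 > ln(0.10)/ln(0.9045) = 22.94, so N−1 ≥ 23 and N = 24.
Check: N=24 gives T = 0.09942 < 0.10; N=23 gives T = 0.1099.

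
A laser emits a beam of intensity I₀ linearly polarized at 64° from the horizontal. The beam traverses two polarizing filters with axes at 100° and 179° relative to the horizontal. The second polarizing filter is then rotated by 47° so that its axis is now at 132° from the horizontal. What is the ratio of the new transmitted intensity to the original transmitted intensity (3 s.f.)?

I_new/I_old ≈ 19.8

Before rotation:
I₁ = I₀ cos²(100° − 64°) = I₀ cos²(36°) = 0.6545 I₀.
I₂ = I₁ cos²(179° − 100°) = 0.6545 I₀ · cos²(79°) = 0.02383 I₀.
After rotation:
I₁ = I₀ cos²(100° − 64°) = I₀ cos²(36°) = 0.6545 I₀.
I₂ = I₁ cos²(132° − 100°) = 0.6545 I₀ · cos²(32°) = 0.4707 I₀.
Ratio = 0.4707 / 0.02383 = 19.75.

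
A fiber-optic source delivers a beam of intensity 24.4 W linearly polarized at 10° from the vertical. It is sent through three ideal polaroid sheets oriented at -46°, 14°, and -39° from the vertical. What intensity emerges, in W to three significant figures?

I ≈ 0.691 W

By Malus's law, I₁ = 24.4 W · cos²(56°) = 7.63 W.
I₂ = I₁ · cos²(60°) = 7.63 · 0.25 = 1.907 W.
I₃ = I₂ · cos²(53°) = 1.907 · 0.3622 = 0.6908 W.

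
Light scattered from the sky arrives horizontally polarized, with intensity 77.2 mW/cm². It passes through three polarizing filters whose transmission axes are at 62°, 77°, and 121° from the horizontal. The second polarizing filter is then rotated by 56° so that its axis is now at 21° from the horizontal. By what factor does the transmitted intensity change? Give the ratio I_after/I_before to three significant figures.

I_new/I_old ≈ 0.0356

Before rotation:
I₁ = I₀ cos²(62° − 0°) = I₀ cos²(62°) = 0.2204 I₀.
I₂ = I₁ cos²(77° − 62°) = 0.2204 I₀ · cos²(15°) = 0.2056 I₀.
I₃ = I₂ cos²(121° − 77°) = 0.2056 I₀ · cos²(44°) = 0.1064 I₀.
After rotation:
I₁ = I₀ cos²(62° − 0°) = I₀ cos²(62°) = 0.2204 I₀.
I₂ = I₁ cos²(21° − 62°) = 0.2204 I₀ · cos²(41°) = 0.1255 I₀.
Angle between axes 2 and 3: 80°. I₃ = 0.1255 I₀ · cos²(80°) = 0.003785 I₀.
Ratio = 0.003785 / 0.1064 = 0.03557.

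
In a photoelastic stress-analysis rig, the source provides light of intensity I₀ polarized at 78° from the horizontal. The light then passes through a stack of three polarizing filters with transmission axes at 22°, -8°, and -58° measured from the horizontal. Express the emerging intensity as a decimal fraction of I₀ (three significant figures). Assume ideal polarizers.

I₁ = I₀ cos²(22° − 78°) = I₀ cos²(56°) = 0.3127 I₀.
I₂ = I₁ cos²(-8° − 22°) = 0.3127 I₀ · cos²(30°) = 0.2345 I₀.
I₃ = I₂ cos²(-58° + 8°) = 0.2345 I₀ · cos²(50°) = 0.0969 I₀.
Transmitted fraction = 0.0969.

≈ 0.0969 I₀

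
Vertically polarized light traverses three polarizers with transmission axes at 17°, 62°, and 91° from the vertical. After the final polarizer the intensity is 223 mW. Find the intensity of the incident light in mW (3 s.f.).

I₀ ≈ 638 mW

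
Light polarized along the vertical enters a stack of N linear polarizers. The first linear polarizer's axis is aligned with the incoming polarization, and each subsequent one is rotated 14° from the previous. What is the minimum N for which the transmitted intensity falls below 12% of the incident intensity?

N = 37

First polarizer is aligned with the polarization: full transmission.
Each further stage multiplies by cos²(14°) = 0.9415.
After N polarizers: T = 0.9415^(N−1). Require T < 0.12 ⇒ N−1 > ln(0.12)/ln(0.9415) = 35.16, so N−1 ≥ 36 and N = 37.
Check: N=37 gives T = 0.1141 < 0.12; N=36 gives T = 0.1211.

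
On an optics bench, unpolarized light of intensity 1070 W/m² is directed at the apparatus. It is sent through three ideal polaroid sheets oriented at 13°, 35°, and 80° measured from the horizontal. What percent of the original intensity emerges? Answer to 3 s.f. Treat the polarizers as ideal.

Unpolarized light through the first polarizer → I₁ = 1070 W/m²/2 = 535 W/m², polarized at 13°.
I₂ = I₁ · cos²(22°) = 535 · 0.8597 = 459.9 W/m².
I₃ = I₂ · cos²(45°) = 459.9 · 0.5 = 230 W/m².
That is 21.49% of the incident intensity.

≈ 21.5%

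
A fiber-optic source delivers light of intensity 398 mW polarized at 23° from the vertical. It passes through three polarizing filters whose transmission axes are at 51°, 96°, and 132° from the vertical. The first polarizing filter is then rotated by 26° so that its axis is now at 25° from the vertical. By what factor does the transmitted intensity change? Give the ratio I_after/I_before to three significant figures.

Before rotation:
By Malus's law, I₁ = I₀ cos²(51° − 23°) = I₀ cos²(28°) = 0.7796 I₀.
I₂ = I₁ cos²(96° − 51°) = 0.7796 I₀ · cos²(45°) = 0.3898 I₀.
I₃ = I₂ cos²(132° − 96°) = 0.3898 I₀ · cos²(36°) = 0.2551 I₀.
After rotation:
I₁ = I₀ cos²(25° − 23°) = I₀ cos²(2°) = 0.9988 I₀.
I₂ = I₁ cos²(96° − 25°) = 0.9988 I₀ · cos²(71°) = 0.1059 I₀.
I₃ = I₂ cos²(132° − 96°) = 0.1059 I₀ · cos²(36°) = 0.06929 I₀.
Ratio = 0.06929 / 0.2551 = 0.2716.

I_new/I_old ≈ 0.272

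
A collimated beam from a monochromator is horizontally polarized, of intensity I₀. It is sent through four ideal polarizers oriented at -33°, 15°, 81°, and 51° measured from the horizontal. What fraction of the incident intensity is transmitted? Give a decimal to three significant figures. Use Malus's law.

≈ 0.0391 I₀

By Malus's law, I₁ = I₀ cos²(-33° − 0°) = I₀ cos²(33°) = 0.7034 I₀.
I₂ = I₁ cos²(15° + 33°) = 0.7034 I₀ · cos²(48°) = 0.3149 I₀.
I₃ = I₂ cos²(81° − 15°) = 0.3149 I₀ · cos²(66°) = 0.0521 I₀.
I₄ = I₃ cos²(51° − 81°) = 0.0521 I₀ · cos²(30°) = 0.03907 I₀.
Transmitted fraction = 0.03907.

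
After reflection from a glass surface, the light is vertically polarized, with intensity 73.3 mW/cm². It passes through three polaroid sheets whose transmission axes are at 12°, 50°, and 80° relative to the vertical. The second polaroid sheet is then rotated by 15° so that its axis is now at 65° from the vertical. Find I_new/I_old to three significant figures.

Before rotation:
I₁ = I₀ cos²(12° − 0°) = I₀ cos²(12°) = 0.9568 I₀.
I₂ = I₁ cos²(50° − 12°) = 0.9568 I₀ · cos²(38°) = 0.5941 I₀.
I₃ = I₂ cos²(80° − 50°) = 0.5941 I₀ · cos²(30°) = 0.4456 I₀.
After rotation:
I₁ = I₀ cos²(12° − 0°) = I₀ cos²(12°) = 0.9568 I₀.
I₂ = I₁ cos²(65° − 12°) = 0.9568 I₀ · cos²(53°) = 0.3465 I₀.
I₃ = I₂ cos²(80° − 65°) = 0.3465 I₀ · cos²(15°) = 0.3233 I₀.
Ratio = 0.3233 / 0.4456 = 0.7256.

I_new/I_old ≈ 0.726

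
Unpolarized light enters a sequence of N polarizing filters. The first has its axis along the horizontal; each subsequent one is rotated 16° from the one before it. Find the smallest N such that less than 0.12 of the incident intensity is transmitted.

First polarizer halves the unpolarized light: factor 1/2.
Each further stage multiplies by cos²(16°) = 0.924.
After N polarizers: T = 0.5·0.924^(N−1). Require T < 0.12 ⇒ N−1 > ln(0.12/0.5)/ln(0.924) = 18.06, so N−1 ≥ 19 and N = 20.
Check: N=20 gives T = 0.1114 < 0.12; N=19 gives T = 0.1206.

N = 20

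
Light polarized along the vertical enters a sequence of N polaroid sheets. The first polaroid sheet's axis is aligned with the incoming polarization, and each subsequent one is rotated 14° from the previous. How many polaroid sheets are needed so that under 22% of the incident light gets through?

First polarizer is aligned with the polarization: full transmission.
Each further stage multiplies by cos²(14°) = 0.9415.
After N polarizers: T = 0.9415^(N−1). Require T < 0.22 ⇒ N−1 > ln(0.22)/ln(0.9415) = 25.11, so N−1 ≥ 26 and N = 27.
Check: N=27 gives T = 0.2085 < 0.22; N=26 gives T = 0.2214.

N = 27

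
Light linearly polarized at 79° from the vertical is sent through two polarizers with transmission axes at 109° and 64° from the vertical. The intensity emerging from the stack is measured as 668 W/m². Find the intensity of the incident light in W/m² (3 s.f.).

I₀ ≈ 1780 W/m²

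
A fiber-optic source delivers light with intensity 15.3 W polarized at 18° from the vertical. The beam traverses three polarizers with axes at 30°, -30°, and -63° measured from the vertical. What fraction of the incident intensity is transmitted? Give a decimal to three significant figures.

I/I₀ ≈ 0.168

By Malus's law, I₁ = 15.3 W · cos²(12°) = 14.64 W.
I₂ = I₁ · cos²(60°) = 14.64 · 0.25 = 3.66 W.
I₃ = I₂ · cos²(33°) = 3.66 · 0.7034 = 2.574 W.
Transmitted fraction = 0.1682.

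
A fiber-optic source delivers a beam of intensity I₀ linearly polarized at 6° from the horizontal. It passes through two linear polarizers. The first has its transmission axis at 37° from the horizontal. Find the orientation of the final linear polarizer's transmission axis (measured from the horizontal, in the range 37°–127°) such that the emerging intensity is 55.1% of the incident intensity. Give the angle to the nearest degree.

By Malus's law, I₁ = I₀ cos²(37° − 6°) = I₀ cos²(31°) = 0.7347 I₀.
Need I₂/I₀ = 0.551, so cos²(θ − 37°) = 0.551 / 0.7347 = 0.7499.
θ − 37° = arccos(√0.7499) = 30.0°, giving θ ≈ 37 + 30.0 = 67.0°.

θ ≈ 67°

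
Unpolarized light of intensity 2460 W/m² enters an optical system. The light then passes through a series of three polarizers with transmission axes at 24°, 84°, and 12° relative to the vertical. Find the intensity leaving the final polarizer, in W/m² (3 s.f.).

I ≈ 29.4 W/m²

Unpolarized light through the first polarizer → I₁ = 2460 W/m²/2 = 1230 W/m², polarized at 24°.
I₂ = I₁ · cos²(60°) = 1230 · 0.25 = 307.5 W/m².
I₃ = I₂ · cos²(72°) = 307.5 · 0.09549 = 29.36 W/m².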